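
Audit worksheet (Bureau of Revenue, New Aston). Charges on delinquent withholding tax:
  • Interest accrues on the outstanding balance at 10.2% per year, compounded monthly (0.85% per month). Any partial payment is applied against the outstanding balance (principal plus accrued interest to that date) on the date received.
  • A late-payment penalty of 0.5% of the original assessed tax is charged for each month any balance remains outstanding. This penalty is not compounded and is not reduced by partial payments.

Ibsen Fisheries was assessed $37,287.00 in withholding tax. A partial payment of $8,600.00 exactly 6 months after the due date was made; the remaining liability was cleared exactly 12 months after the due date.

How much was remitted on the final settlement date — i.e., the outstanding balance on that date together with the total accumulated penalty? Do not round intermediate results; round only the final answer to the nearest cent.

$34,462.41

Balance at month 6: $37,287.0000 × (1 + 0.0085)^6 = $39,229.5077…
After $8,600.00 payment: $39,229.5077… − $8,600.00 = $30,629.5077…
Balance at month 12: $30,629.5077… × (1 + 0.0085)^6 = $32,225.1859…
Penalty: 12 × 0.5% × $37,287.00 = $2,237.22
Final settlement = outstanding balance + penalty = $32,225.1859… + $2,237.22 = $34,462.41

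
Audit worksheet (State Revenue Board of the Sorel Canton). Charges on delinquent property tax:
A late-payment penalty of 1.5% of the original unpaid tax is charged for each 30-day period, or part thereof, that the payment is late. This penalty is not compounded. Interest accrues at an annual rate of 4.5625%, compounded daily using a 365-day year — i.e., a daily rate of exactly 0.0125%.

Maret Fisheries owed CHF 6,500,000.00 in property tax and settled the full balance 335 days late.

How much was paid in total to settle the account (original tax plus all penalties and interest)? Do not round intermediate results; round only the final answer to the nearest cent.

Penalty periods: ⌈335/30⌉ = 12; penalty = 12 × 1.5% × CHF 6,500,000.00 = CHF 1,170,000.00
Interest: CHF 6,500,000.00 × ((1 + 0.000125)^335 − 1) = CHF 6,500,000.00 × 0.04276140… = CHF 277,949.0754…
Total = CHF 6,500,000.00 + CHF 1,170,000.0000 + CHF 277,949.0754… = CHF 7,947,949.08

CHF 7,947,949.08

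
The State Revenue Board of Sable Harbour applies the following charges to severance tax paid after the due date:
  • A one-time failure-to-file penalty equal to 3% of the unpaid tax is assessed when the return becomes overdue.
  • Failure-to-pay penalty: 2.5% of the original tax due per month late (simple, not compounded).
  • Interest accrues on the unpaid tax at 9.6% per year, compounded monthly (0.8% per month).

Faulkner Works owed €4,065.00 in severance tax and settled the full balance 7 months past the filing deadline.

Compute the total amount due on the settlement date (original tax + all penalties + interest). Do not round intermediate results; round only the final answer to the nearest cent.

€5,131.50

Failure-to-file penalty: 3% × €4,065.00 = €121.95
Failure-to-pay penalty = 2.5% × €4,065.00 × 7 mo = €711.38…
Interest: €4,065.00 × ((1 + 0.008)^7 − 1) = €4,065.00 × 0.0573621… = €233.1768…
Total = €4,065.00 + €833.3250 + €233.1768… = €5,131.50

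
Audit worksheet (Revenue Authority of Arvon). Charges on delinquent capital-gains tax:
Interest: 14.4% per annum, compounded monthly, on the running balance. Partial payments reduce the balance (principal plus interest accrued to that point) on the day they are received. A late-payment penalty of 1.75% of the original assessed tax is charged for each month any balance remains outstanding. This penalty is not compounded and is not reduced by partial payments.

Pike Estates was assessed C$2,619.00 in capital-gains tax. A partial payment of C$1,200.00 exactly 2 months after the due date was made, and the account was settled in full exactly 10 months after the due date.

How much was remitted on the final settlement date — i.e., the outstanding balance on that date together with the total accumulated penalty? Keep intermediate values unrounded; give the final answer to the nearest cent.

Monthly rate = 14.4% ÷ 12 = 1.2%
Balance at month 2: C$2,619.0000 × (1 + 0.012)^2 = C$2,682.2331…
After C$1,200.00 payment: C$2,682.2331… − C$1,200.00 = C$1,482.2331…
Balance at month 10: C$1,482.2331… × (1 + 0.012)^8 = C$1,630.6495…
Penalty: 10 × 1.75% × C$2,619.00 = C$458.33…
Final settlement = outstanding balance + penalty = C$1,630.6495… + C$458.33… = C$2,088.97

C$2,088.97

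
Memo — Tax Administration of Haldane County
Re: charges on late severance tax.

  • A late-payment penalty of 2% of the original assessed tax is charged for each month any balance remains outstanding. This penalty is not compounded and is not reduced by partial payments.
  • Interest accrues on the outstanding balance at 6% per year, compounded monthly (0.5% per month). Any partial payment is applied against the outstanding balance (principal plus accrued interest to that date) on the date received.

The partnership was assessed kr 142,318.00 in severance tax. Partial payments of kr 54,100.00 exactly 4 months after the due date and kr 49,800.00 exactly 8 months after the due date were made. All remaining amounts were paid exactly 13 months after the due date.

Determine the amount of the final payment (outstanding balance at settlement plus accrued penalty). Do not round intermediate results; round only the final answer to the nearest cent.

Balance at month 4: kr 142,318.0000 × (1 + 0.005)^4 = kr 145,185.7789…
After kr 54,100.00 payment: kr 145,185.7789… − kr 54,100.00 = kr 91,085.7789…
Balance at month 8: kr 91,085.7789… × (1 + 0.005)^4 = kr 92,921.2030…
After kr 49,800.00 payment: kr 92,921.2030… − kr 49,800.00 = kr 43,121.2030…
Balance at month 13: kr 43,121.2030… × (1 + 0.005)^5 = kr 44,210.0674…
Penalty: 13 × 2% × kr 142,318.00 = kr 37,002.68
Final settlement = outstanding balance + penalty = kr 44,210.0674… + kr 37,002.68 = kr 81,212.75

kr 81,212.75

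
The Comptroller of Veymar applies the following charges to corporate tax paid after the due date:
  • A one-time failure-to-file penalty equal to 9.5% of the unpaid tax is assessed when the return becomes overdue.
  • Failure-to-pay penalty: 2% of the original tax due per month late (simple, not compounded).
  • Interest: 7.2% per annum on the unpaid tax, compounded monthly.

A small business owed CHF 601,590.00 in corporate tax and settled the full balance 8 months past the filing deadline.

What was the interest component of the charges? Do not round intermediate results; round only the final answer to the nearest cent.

Interest (7.2%/yr ÷ 12 = 0.6%/month): CHF 601,590.00 × ((1 + 0.006)^8 − 1) = CHF 29,490.0544…

CHF 29,490.05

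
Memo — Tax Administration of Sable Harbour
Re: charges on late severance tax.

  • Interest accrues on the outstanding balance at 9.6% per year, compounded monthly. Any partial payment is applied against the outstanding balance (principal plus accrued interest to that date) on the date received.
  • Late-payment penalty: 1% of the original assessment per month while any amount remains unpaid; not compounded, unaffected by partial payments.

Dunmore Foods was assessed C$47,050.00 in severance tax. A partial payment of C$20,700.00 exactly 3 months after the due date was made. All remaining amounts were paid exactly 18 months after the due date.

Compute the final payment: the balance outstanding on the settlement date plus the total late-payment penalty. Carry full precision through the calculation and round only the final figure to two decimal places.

Monthly rate = 9.6% ÷ 12 = 0.8%
Balance at month 3: C$47,050.0000 × (1 + 0.008)^3 = C$48,188.2577…
After C$20,700.00 payment: C$48,188.2577… − C$20,700.00 = C$27,488.2577…
Balance at month 18: C$27,488.2577… × (1 + 0.008)^15 = C$30,978.1298…
Penalty: 18 × 1% × C$47,050.00 = C$8,469.00
Final settlement = outstanding balance + penalty = C$30,978.1298… + C$8,469.00 = C$39,447.13

C$39,447.13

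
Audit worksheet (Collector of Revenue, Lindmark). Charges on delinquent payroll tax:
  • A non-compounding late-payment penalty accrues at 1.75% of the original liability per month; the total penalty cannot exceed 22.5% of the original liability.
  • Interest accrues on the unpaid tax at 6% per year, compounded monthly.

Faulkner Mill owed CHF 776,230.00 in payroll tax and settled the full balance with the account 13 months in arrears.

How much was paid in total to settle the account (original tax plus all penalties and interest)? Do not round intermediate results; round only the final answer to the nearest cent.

Penalty (uncapped): 13 × 1.75% × CHF 776,230.00 = CHF 176,592.33…; cap = 22.5% × CHF 776,230.00 = CHF 174,651.75 → penalty = CHF 174,651.75
Interest (6%/yr ÷ 12 = 0.5%/month): CHF 776,230.00 × ((1 + 0.005)^13 − 1) = CHF 51,996.6987…
Total = CHF 776,230.00 + CHF 174,651.7500 + CHF 51,996.6987… = CHF 1,002,878.45

CHF 1,002,878.45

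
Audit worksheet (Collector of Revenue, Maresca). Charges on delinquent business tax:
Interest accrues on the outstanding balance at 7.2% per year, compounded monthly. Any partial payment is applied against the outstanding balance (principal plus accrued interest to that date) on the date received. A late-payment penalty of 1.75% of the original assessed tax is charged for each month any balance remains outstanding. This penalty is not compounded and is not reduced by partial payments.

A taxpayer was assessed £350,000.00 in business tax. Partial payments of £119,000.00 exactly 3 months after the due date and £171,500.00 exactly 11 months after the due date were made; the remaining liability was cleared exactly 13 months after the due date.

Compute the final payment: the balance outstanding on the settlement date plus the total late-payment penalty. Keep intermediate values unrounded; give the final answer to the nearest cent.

£158,029.68

Monthly rate = 7.2% ÷ 12 = 0.6%
Balance at month 3: £350,000.0000 × (1 + 0.006)^3 = £356,337.8756
After £119,000.00 payment: £356,337.8756 − £119,000.00 = £237,337.8756
Balance at month 11: £237,337.8756 × (1 + 0.006)^8 = £248,972.2227…
After £171,500.00 payment: £248,972.2227… − £171,500.00 = £77,472.2227…
Balance at month 13: £77,472.2227… × (1 + 0.006)^2 = £78,404.6784…
Penalty: 13 × 1.75% × £350,000.00 = £79,625.00
Final settlement = outstanding balance + penalty = £78,404.6784… + £79,625.00 = £158,029.68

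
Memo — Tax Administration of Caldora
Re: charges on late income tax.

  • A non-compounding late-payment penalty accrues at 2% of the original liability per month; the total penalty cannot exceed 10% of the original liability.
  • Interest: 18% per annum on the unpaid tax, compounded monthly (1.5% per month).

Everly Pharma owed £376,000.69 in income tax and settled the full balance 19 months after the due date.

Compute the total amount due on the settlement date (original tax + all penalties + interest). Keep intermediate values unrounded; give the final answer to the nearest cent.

Penalty (uncapped): 19 × 2% × £376,000.69 = £142,880.26…; cap = 10% × £376,000.69 = £37,600.07… → penalty = £37,600.07…
Interest: £376,000.69 × ((1 + 0.015)^19 − 1) = £376,000.69 × 0.3269507… = £122,933.7059…
Total = £376,000.69 + £37,600.0690 + £122,933.7059… = £536,534.46

£536,534.46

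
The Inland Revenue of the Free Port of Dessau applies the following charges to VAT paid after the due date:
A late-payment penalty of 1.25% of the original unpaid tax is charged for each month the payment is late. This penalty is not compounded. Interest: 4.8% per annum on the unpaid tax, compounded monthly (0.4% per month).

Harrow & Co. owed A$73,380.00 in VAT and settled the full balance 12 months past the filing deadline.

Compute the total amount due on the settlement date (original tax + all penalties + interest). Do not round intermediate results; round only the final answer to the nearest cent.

A$87,987.77

Late-payment penalty: 12 × 1.25% × A$73,380.00 = A$11,007.00
Interest: A$73,380.00 × ((1 + 0.004)^12 − 1) = A$73,380.00 × 0.0490702… = A$3,600.7718…
Total = A$73,380.00 + A$11,007.0000 + A$3,600.7718… = A$87,987.77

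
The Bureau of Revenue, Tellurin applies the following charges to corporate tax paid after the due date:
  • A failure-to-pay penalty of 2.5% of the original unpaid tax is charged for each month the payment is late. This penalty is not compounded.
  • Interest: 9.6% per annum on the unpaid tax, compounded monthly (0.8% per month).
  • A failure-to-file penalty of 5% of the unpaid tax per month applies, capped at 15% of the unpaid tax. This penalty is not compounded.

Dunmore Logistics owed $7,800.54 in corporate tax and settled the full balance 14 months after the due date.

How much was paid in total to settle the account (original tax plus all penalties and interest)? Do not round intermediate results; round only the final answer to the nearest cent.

$12,621.39

Failure-to-file: 14 × 5% × $7,800.54 = $5,460.38…, capped at 15% × $7,800.54 = $1,170.08…
Failure-to-pay penalty: 14 × 2.5% × $7,800.54 = $2,730.19…
Interest: $7,800.54 × ((1 + 0.008)^14 − 1) = $7,800.54 × 0.1180145… = $920.5771…
Total = $7,800.54 + $3,900.2700 + $920.5771… = $12,621.39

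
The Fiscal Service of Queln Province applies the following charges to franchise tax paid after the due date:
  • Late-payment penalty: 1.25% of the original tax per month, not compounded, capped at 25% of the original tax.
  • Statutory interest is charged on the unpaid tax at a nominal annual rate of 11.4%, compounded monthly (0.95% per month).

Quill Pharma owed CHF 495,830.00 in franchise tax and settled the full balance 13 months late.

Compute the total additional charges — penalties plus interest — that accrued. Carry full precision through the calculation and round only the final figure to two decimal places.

Penalty: 13 × 1.25% × CHF 495,830.00 = CHF 80,572.38… (below the 25% cap of CHF 123,957.50)
Interest: CHF 495,830.00 × ((1 + 0.0095)^13 − 1) = CHF 495,830.00 × 0.1307906… = CHF 64,849.9200…
Penalties + interest = CHF 80,572.3750 + CHF 64,849.9200… = CHF 145,422.29

CHF 145,422.29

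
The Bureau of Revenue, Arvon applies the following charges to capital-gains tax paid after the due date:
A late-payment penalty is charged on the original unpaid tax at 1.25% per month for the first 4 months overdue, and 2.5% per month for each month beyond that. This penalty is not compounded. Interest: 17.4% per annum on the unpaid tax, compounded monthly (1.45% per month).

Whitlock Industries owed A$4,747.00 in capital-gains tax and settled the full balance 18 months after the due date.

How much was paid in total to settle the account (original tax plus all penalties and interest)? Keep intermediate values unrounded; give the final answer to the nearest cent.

Penalty, months 1–4: 4 × 1.25% × A$4,747.00 = A$237.35
Penalty, months 5–18: 14 × 2.5% × A$4,747.00 = A$1,661.45
Interest: A$4,747.00 × ((1 + 0.0145)^18 − 1) = A$4,747.00 × 0.2957969… = A$1,404.1477…
Total = A$4,747.00 + A$1,898.8000 + A$1,404.1477… = A$8,049.95

A$8,049.95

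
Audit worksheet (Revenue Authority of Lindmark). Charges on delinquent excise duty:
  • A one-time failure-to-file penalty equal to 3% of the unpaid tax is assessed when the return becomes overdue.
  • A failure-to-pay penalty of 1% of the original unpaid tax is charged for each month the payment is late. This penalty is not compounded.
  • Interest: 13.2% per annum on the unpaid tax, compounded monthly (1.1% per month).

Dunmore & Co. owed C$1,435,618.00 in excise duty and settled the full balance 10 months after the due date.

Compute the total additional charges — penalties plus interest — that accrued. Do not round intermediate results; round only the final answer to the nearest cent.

Failure-to-file penalty: 3% × C$1,435,618.00 = C$43,068.54
Failure-to-pay penalty = 1% × C$1,435,618.00 × 10 mo = C$143,561.80
Interest: C$1,435,618.00 × ((1 + 0.011)^10 − 1) = C$1,435,618.00 × 0.1156078… = C$165,968.6897…
Penalties + interest = C$186,630.3400 + C$165,968.6897… = C$352,599.03

C$352,599.03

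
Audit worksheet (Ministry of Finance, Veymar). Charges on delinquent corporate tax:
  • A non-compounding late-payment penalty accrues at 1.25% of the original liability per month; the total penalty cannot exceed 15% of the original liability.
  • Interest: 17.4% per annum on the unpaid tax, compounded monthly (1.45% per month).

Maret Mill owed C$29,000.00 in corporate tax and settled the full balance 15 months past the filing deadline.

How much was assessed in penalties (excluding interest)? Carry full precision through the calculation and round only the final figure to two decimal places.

C$4,350.00

Penalty (uncapped): 15 × 1.25% × C$29,000.00 = C$5,437.50; cap = 15% × C$29,000.00 = C$4,350.00 → penalty = C$4,350.00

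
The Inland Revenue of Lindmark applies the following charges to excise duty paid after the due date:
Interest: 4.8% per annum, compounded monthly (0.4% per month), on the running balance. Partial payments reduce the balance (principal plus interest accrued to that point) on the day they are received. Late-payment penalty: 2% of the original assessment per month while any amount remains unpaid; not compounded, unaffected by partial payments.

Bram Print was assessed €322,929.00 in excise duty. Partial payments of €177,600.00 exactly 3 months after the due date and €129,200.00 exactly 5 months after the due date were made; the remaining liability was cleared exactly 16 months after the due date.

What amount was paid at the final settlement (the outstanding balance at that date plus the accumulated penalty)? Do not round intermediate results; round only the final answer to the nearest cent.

€125,505.49

Balance at month 3: €322,929.0000 × (1 + 0.004)^3 = €326,819.6693…
After €177,600.00 payment: €326,819.6693… − €177,600.00 = €149,219.6693…
Balance at month 5: €149,219.6693… × (1 + 0.004)^2 = €150,415.8141…
After €129,200.00 payment: €150,415.8141… − €129,200.00 = €21,215.8141…
Balance at month 16: €21,215.8141… × (1 + 0.004)^11 = €22,168.2057…
Penalty: 16 × 2% × €322,929.00 = €103,337.28
Final settlement = outstanding balance + penalty = €22,168.2057… + €103,337.28 = €125,505.49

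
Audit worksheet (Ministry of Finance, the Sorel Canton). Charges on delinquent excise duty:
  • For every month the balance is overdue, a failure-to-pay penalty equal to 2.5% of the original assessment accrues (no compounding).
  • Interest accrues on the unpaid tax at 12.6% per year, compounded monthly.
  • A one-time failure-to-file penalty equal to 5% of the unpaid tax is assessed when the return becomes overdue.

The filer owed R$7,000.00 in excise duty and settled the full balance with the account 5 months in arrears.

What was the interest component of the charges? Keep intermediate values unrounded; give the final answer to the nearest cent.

Interest (12.6%/yr ÷ 12 = 1.05%/month): R$7,000.00 × ((1 + 0.0105)^5 − 1) = R$375.2990…

R$375.30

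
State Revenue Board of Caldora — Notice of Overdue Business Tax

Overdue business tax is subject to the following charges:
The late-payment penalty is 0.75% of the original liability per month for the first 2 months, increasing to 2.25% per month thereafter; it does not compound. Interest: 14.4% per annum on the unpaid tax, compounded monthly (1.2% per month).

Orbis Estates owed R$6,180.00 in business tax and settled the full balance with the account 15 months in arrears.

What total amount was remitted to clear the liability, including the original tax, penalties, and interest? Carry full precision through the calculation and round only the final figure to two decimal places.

Penalty, months 1–2: 2 × 0.75% × R$6,180.00 = R$92.70
Penalty, months 3–15: 13 × 2.25% × R$6,180.00 = R$1,807.65
Interest: R$6,180.00 × ((1 + 0.012)^15 − 1) = R$6,180.00 × 0.1959353… = R$1,210.8802…
Total = R$6,180.00 + R$1,900.3500 + R$1,210.8802… = R$9,291.23

R$9,291.23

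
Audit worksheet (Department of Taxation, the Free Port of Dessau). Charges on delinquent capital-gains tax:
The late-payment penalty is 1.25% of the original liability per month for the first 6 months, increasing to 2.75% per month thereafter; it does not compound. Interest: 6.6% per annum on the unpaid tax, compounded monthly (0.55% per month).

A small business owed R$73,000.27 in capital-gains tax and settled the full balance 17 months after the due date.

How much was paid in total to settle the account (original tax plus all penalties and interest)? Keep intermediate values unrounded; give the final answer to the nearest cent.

R$107,692.14

Penalty, months 1–6: 6 × 1.25% × R$73,000.27 = R$5,475.02…
Penalty, months 7–17: 11 × 2.75% × R$73,000.27 = R$22,082.58…
Interest: R$73,000.27 × ((1 + 0.0055)^17 − 1) = R$73,000.27 × 0.0977293… = R$7,134.2685…
Total = R$73,000.27 + R$27,557.6019… + R$7,134.2685… = R$107,692.14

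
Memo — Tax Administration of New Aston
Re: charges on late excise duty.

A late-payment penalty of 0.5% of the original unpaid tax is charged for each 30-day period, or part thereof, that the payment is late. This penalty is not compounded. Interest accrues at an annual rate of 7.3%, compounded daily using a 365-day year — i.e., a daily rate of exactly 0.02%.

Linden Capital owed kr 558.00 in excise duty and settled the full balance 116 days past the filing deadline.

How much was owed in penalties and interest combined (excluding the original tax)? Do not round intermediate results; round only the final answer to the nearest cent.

Penalty periods: ⌈116/30⌉ = 4; penalty = 4 × 0.5% × kr 558.00 = kr 11.16
Interest: kr 558.00 × ((1 + 0.0002)^116 − 1) = kr 558.00 × 0.02346884… = kr 13.0956…
Penalties + interest = kr 11.1600 + kr 13.0956… = kr 24.26

kr 24.26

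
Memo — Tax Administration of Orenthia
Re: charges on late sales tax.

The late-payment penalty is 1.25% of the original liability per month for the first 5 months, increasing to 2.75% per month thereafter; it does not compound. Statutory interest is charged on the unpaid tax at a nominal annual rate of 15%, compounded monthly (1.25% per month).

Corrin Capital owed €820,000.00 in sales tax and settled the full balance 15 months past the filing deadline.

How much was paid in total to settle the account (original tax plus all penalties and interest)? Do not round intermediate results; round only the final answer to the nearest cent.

Penalty, months 1–5: 5 × 1.25% × €820,000.00 = €51,250.00
Penalty, months 6–15: 10 × 2.75% × €820,000.00 = €225,500.00
Interest: €820,000.00 × ((1 + 0.0125)^15 − 1) = €820,000.00 × 0.2048292… = €167,959.9300…
Total = €820,000.00 + €276,750.0000 + €167,959.9300… = €1,264,709.93

€1,264,709.93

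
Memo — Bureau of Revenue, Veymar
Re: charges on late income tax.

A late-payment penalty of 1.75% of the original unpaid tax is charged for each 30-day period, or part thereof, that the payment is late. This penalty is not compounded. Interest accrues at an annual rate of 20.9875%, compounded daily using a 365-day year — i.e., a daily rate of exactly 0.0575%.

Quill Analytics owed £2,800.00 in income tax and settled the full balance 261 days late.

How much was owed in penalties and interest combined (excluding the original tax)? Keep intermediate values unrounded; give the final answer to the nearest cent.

Penalty periods: ⌈261/30⌉ = 9; penalty = 9 × 1.75% × £2,800.00 = £441.00
Interest: £2,800.00 × ((1 + 0.000575)^261 − 1) = £2,800.00 × 0.16187127… = £453.2396…
Penalties + interest = £441.0000 + £453.2396… = £894.24

£894.24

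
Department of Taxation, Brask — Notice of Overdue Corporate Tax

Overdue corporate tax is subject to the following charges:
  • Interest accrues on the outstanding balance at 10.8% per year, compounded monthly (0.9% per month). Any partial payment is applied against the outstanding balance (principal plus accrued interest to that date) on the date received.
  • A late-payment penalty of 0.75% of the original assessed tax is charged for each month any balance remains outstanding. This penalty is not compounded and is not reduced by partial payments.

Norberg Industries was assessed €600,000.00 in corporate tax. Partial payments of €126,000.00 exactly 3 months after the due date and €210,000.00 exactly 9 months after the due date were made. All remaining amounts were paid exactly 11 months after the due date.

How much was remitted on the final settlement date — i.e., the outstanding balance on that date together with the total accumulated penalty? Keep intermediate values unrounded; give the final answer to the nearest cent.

Balance at month 3: €600,000.0000 × (1 + 0.009)^3 = €616,346.2374
After €126,000.00 payment: €616,346.2374 − €126,000.00 = €490,346.2374
Balance at month 9: €490,346.2374 × (1 + 0.009)^6 = €517,427.9026…
After €210,000.00 payment: €517,427.9026… − €210,000.00 = €307,427.9026…
Balance at month 11: €307,427.9026… × (1 + 0.009)^2 = €312,986.5065…
Penalty: 11 × 0.75% × €600,000.00 = €49,500.00
Final settlement = outstanding balance + penalty = €312,986.5065… + €49,500.00 = €362,486.51

€362,486.51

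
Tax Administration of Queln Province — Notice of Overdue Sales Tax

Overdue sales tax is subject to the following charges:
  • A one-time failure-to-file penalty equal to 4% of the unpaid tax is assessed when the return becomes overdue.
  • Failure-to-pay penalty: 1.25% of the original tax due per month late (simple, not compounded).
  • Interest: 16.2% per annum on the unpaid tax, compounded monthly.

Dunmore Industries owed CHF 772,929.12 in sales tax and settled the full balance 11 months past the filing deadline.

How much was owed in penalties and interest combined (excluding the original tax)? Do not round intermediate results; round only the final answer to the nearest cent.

Failure-to-file penalty: 4% × CHF 772,929.12 = CHF 30,917.16…
Failure-to-pay penalty: 11 × 1.25% × CHF 772,929.12 = CHF 106,277.75…
Interest (16.2%/yr ÷ 12 = 1.35%/month): CHF 772,929.12 × ((1 + 0.0135)^11 − 1) = CHF 122,850.0367…
Penalties + interest = CHF 137,194.9188 + CHF 122,850.0367… = CHF 260,044.96

CHF 260,044.96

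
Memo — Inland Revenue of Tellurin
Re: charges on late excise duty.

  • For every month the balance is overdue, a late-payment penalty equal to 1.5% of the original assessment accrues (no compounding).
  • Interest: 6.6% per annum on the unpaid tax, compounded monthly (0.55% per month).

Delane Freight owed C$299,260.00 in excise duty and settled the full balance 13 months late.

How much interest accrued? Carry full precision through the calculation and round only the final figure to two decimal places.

Interest: C$299,260.00 × ((1 + 0.0055)^13 − 1) = C$299,260.00 × 0.0739077… = C$22,117.6315…

C$22,117.63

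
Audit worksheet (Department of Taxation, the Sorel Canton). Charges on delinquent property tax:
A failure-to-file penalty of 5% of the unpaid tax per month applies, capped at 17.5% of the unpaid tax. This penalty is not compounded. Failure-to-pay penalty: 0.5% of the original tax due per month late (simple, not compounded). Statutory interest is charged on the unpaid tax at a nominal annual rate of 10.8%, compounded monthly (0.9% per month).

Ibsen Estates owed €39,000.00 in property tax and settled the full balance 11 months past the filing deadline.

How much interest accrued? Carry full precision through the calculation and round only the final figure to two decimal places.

Interest: €39,000.00 × ((1 + 0.009)^11 − 1) = €39,000.00 × 0.1035775… = €4,039.5216…

€4,039.52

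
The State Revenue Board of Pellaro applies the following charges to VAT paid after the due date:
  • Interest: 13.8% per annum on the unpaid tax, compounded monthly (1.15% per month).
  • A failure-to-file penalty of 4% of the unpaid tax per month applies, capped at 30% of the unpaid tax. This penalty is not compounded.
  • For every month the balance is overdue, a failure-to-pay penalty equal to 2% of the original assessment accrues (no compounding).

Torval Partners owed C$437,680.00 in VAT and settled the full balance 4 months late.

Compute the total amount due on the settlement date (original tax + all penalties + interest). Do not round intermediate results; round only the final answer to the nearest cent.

Failure-to-file: 4 × 4% × C$437,680.00 = C$70,028.80 (under the 30% cap)
Failure-to-pay penalty = 2% × C$437,680.00 × 4 mo = C$35,014.40
Interest: C$437,680.00 × ((1 + 0.0115)^4 − 1) = C$437,680.00 × 0.0467996… = C$20,483.2494…
Total = C$437,680.00 + C$105,043.2000 + C$20,483.2494… = C$563,206.45

C$563,206.45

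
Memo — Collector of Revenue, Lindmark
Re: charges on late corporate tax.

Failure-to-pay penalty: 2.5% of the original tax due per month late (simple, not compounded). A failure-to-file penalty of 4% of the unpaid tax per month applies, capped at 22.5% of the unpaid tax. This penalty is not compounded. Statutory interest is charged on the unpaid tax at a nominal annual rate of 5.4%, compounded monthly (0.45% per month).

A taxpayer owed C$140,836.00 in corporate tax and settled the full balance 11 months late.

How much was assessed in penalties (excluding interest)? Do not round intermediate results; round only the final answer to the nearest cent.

C$70,418.00

Failure-to-file: 11 × 4% × C$140,836.00 = C$61,967.84, capped at 22.5% × C$140,836.00 = C$31,688.10
Failure-to-pay penalty: 11 × 2.5% × C$140,836.00 = C$38,729.90
Total penalty = C$31,688.10 + C$38,729.90 = C$70,418.00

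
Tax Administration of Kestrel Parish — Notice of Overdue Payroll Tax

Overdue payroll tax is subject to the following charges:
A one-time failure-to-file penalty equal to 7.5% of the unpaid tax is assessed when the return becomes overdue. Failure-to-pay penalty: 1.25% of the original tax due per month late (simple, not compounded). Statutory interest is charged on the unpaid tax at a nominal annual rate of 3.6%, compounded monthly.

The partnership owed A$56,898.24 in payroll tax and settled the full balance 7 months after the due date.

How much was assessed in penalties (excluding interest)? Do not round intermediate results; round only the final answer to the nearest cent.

Failure-to-file penalty: 7.5% × A$56,898.24 = A$4,267.37…
Failure-to-pay penalty = 1.25% × A$56,898.24 × 7 mo = A$4,978.60…
Total penalty = A$4,267.37… + A$4,978.60… = A$9,245.96

A$9,245.96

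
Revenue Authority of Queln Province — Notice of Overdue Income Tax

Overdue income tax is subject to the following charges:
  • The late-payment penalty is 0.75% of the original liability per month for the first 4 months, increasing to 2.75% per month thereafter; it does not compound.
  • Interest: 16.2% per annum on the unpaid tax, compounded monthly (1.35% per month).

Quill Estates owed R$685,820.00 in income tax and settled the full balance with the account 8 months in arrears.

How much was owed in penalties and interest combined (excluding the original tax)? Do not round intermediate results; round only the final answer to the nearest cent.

R$173,679.20

Penalty, months 1–4: 4 × 0.75% × R$685,820.00 = R$20,574.60
Penalty, months 5–8: 4 × 2.75% × R$685,820.00 = R$75,440.20
Interest: R$685,820.00 × ((1 + 0.0135)^8 − 1) = R$685,820.00 × 0.1132431… = R$77,664.4043…
Penalties + interest = R$96,014.8000 + R$77,664.4043… = R$173,679.20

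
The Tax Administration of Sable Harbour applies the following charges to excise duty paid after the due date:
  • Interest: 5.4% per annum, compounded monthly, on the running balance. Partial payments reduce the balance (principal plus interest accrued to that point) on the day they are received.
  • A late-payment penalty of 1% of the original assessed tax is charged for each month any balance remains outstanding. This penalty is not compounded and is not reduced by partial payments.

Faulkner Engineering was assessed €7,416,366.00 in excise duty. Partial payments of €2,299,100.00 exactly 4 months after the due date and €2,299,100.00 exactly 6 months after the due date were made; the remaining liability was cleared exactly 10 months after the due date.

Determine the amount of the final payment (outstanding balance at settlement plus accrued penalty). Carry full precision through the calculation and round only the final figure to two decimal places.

€3,795,936.74

Monthly rate = 5.4% ÷ 12 = 0.45%
Balance at month 4: €7,416,366.0000 × (1 + 0.0045)^4 = €7,550,764.3828…
After €2,299,100.00 payment: €7,550,764.3828… − €2,299,100.00 = €5,251,664.3828…
Balance at month 6: €5,251,664.3828… × (1 + 0.0045)^2 = €5,299,035.7084…
After €2,299,100.00 payment: €5,299,035.7084… − €2,299,100.00 = €2,999,935.7084…
Balance at month 10: €2,999,935.7084… × (1 + 0.0045)^4 = €3,054,300.1381…
Penalty: 10 × 1% × €7,416,366.00 = €741,636.60
Final settlement = outstanding balance + penalty = €3,054,300.1381… + €741,636.60 = €3,795,936.74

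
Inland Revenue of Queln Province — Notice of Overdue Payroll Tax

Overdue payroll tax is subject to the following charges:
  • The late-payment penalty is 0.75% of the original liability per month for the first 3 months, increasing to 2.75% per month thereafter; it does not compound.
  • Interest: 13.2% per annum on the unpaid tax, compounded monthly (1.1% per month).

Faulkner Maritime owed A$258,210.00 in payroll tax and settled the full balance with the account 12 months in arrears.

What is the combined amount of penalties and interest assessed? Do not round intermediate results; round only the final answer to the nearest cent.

Penalty, months 1–3: 3 × 0.75% × A$258,210.00 = A$5,809.73…
Penalty, months 4–12: 9 × 2.75% × A$258,210.00 = A$63,906.98…
Interest: A$258,210.00 × ((1 + 0.011)^12 − 1) = A$258,210.00 × 0.1402862… = A$36,223.2988…
Penalties + interest = A$69,716.7000 + A$36,223.2988… = A$105,940.00

A$105,940.00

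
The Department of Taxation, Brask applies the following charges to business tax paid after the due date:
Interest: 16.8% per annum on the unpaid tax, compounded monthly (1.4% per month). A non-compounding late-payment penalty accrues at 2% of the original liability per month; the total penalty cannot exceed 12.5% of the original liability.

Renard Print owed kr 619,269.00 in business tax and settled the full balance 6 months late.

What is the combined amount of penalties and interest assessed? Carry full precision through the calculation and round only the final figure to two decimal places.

kr 128,185.87

Penalty: 6 × 2% × kr 619,269.00 = kr 74,312.28 (below the 12.5% cap of kr 77,408.63…)
Interest: kr 619,269.00 × ((1 + 0.014)^6 − 1) = kr 619,269.00 × 0.0869955… = kr 53,873.5912…
Penalties + interest = kr 74,312.2800 + kr 53,873.5912… = kr 128,185.87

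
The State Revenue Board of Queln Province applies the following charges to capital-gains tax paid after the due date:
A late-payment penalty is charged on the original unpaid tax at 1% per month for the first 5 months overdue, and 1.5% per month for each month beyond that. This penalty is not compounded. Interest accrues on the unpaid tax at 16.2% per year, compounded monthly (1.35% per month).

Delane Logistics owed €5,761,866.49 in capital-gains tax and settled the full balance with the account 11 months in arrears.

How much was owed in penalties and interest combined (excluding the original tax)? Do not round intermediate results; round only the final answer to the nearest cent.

€1,722,457.46

Penalty, months 1–5: 5 × 1% × €5,761,866.49 = €288,093.32…
Penalty, months 6–11: 6 × 1.5% × €5,761,866.49 = €518,567.98…
Interest: €5,761,866.49 × ((1 + 0.0135)^11 − 1) = €5,761,866.49 × 0.1589409… = €915,796.1467…
Penalties + interest = €806,661.3086 + €915,796.1467… = €1,722,457.46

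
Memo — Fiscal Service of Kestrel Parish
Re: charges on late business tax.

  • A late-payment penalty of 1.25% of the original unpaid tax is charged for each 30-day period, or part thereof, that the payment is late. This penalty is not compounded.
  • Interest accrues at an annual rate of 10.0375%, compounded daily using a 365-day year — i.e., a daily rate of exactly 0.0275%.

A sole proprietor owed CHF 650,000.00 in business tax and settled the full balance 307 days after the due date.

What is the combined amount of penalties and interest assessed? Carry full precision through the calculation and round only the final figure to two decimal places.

Penalty periods: ⌈307/30⌉ = 11; penalty = 11 × 1.25% × CHF 650,000.00 = CHF 89,375.00
Interest: CHF 650,000.00 × ((1 + 0.000275)^307 − 1) = CHF 650,000.00 × 0.08807861… = CHF 57,251.0937…
Penalties + interest = CHF 89,375.0000 + CHF 57,251.0937… = CHF 146,626.09

CHF 146,626.09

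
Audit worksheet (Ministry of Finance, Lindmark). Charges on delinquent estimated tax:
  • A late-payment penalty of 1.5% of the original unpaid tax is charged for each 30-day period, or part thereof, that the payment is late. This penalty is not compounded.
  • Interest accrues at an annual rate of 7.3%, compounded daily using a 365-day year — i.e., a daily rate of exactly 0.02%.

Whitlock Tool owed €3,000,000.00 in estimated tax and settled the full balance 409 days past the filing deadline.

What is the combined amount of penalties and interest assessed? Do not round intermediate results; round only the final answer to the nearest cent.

Penalty periods: ⌈409/30⌉ = 14; penalty = 14 × 1.5% × €3,000,000.00 = €630,000.00
Interest: €3,000,000.00 × ((1 + 0.0002)^409 − 1) = €3,000,000.00 × 0.08522986… = €255,689.5930…
Penalties + interest = €630,000.0000 + €255,689.5930… = €885,689.59

€885,689.59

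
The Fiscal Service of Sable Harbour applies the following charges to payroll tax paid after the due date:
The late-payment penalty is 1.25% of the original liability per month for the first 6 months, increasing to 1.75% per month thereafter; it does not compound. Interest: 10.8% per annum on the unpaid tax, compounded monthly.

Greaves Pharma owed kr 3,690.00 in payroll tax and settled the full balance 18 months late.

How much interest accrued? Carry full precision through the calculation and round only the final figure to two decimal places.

kr 645.78

Interest (10.8%/yr ÷ 12 = 0.9%/month): kr 3,690.00 × ((1 + 0.009)^18 − 1) = kr 645.7812…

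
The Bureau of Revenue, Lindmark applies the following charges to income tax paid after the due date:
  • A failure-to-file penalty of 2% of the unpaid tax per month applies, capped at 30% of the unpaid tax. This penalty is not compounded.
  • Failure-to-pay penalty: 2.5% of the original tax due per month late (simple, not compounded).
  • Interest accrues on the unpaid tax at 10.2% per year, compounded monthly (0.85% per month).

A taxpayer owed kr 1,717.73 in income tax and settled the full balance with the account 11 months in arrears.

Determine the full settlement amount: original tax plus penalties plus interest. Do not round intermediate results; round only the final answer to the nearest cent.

Failure-to-file: 11 × 2% × kr 1,717.73 = kr 377.90… (under the 30% cap)
Failure-to-pay penalty = 2.5% × kr 1,717.73 × 11 mo = kr 472.38…
Interest: kr 1,717.73 × ((1 + 0.0085)^11 − 1) = kr 1,717.73 × 0.0975768… = kr 167.6106…
Total = kr 1,717.73 + kr 850.2764… + kr 167.6106… = kr 2,735.62

kr 2,735.62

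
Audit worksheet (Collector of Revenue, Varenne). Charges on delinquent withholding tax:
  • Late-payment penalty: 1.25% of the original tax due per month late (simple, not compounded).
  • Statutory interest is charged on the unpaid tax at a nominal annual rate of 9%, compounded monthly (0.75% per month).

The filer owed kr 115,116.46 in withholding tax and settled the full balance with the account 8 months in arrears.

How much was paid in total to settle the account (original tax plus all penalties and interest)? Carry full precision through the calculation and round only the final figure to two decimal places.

Late-payment penalty: 8 × 1.25% × kr 115,116.46 = kr 11,511.65…
Interest: kr 115,116.46 × ((1 + 0.0075)^8 − 1) = kr 115,116.46 × 0.0615988… = kr 7,091.0413…
Total = kr 115,116.46 + kr 11,511.6460 + kr 7,091.0413… = kr 133,719.15

kr 133,719.15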